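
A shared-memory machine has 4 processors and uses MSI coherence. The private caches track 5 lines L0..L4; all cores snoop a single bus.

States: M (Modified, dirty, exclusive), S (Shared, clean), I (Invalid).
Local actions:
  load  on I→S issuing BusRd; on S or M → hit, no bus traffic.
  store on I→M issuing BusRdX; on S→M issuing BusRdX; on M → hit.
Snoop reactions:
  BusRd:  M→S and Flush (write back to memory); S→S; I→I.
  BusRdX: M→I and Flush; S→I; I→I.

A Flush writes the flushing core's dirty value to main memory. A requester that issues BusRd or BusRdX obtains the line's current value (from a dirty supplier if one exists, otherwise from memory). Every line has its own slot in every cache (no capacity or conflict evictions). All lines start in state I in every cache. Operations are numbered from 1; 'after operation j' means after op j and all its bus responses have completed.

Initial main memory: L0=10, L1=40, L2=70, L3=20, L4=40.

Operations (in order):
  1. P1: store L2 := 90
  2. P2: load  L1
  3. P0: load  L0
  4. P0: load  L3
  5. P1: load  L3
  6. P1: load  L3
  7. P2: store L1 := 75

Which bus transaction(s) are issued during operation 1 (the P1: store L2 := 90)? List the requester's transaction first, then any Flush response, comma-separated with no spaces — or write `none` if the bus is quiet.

  op1 P1: store L2 := 90 → I/M/I/I on L2; bus BusRdX; mem=70
  op2 P2: load  L1 → I/I/S/I on L1; bus BusRd; mem=40
  op3 P0: load  L0 → S/I/I/I on L0; bus BusRd; mem=10
  op4 P0: load  L3 → S/I/I/I on L3; bus BusRd; mem=20
  op5 P1: load  L3 → S/S/I/I on L3; bus BusRd; mem=20
  op6 P1: load  L3 → S/S/I/I on L3; bus (none); mem=20
  op7 P2: store L1 := 75 → I/I/M/I on L1; bus BusRdX; mem=40

bus = BusRdX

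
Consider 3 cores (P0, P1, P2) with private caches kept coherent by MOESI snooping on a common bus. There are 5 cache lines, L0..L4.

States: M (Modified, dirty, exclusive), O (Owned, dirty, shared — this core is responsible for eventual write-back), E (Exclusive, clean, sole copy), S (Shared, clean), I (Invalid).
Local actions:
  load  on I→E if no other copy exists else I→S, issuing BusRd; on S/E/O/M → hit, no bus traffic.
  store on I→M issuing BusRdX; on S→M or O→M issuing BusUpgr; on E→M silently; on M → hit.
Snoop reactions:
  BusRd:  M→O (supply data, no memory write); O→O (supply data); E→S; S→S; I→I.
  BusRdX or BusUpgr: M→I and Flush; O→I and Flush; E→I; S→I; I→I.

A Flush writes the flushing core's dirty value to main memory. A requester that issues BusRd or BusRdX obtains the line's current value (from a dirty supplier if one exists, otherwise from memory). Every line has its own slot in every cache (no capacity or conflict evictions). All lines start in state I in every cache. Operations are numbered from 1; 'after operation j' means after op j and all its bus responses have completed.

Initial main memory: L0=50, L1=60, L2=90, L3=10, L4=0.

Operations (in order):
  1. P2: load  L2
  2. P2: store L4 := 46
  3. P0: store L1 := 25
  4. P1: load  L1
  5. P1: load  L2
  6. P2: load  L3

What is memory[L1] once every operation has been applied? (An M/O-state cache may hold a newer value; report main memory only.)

memory[L1] = 60

  op1 P2: load  L2 → I/I/E on L2; bus BusRd; mem=90
  op2 P2: store L4 := 46 → I/I/M on L4; bus BusRdX; mem=0
  op3 P0: store L1 := 25 → M/I/I on L1; bus BusRdX; mem=60
  op4 P1: load  L1 → O/S/I on L1; bus BusRd; mem=60
  op5 P1: load  L2 → I/S/S on L2; bus BusRd; mem=90
  op6 P2: load  L3 → I/I/E on L3; bus BusRd; mem=10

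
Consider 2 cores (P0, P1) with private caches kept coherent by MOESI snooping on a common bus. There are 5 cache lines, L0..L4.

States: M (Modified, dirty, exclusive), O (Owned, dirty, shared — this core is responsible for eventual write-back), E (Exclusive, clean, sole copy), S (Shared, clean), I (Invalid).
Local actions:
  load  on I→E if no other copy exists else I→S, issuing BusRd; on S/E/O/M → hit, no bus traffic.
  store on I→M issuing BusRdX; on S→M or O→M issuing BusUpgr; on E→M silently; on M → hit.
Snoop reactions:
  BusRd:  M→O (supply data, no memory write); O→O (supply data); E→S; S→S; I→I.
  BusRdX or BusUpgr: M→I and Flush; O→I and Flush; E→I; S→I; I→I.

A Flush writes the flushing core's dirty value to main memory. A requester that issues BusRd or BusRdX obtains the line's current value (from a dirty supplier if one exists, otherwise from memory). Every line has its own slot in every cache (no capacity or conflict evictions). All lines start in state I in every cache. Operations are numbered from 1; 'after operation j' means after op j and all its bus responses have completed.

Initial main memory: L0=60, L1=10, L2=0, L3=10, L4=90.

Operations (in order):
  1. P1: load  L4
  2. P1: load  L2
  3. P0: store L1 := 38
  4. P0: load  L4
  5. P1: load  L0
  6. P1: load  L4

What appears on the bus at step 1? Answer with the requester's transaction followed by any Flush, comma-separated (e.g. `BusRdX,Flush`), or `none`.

1. P1: load  L4  bus=[BusRd]  L4: P0=I P1=E  mem[L4]=90
2. P1: load  L2  bus=[BusRd]  L2: P0=I P1=E  mem[L2]=0
3. P0: store L1 := 38  bus=[BusRdX]  L1: P0=M P1=I  mem[L1]=10
4. P0: load  L4  bus=[BusRd]  L4: P0=S P1=S  mem[L4]=90
5. P1: load  L0  bus=[BusRd]  L0: P0=I P1=E  mem[L0]=60
6. P1: load  L4  bus=[-]  L4: P0=S P1=S  mem[L4]=90

bus = BusRd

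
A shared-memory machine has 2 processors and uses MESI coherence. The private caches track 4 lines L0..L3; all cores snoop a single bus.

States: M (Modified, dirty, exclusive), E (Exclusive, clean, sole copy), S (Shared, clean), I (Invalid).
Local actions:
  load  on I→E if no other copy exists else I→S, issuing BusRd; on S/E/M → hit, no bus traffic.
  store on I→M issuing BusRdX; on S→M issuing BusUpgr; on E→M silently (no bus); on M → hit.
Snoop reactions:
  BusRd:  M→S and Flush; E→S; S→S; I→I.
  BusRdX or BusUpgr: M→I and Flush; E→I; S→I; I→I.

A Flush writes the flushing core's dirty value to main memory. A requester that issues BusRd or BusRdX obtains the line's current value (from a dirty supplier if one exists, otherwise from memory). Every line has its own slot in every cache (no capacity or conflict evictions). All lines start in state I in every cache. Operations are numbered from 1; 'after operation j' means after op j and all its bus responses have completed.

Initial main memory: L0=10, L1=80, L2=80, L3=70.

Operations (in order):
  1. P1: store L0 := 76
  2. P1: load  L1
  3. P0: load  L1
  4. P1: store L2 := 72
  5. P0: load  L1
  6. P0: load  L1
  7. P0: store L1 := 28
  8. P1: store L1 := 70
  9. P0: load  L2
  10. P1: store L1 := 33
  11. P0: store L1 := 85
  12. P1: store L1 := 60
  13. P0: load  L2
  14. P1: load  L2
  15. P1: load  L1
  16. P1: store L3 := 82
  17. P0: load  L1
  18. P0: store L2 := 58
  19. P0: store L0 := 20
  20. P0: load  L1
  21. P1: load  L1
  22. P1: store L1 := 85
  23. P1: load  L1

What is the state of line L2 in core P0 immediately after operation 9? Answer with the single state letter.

state = S

1. P1: store L0 := 76  bus=[BusRdX]  L0: P0=I P1=M  mem[L0]=10
2. P1: load  L1  bus=[BusRd]  L1: P0=I P1=E  mem[L1]=80
3. P0: load  L1  bus=[BusRd]  L1: P0=S P1=S  mem[L1]=80
4. P1: store L2 := 72  bus=[BusRdX]  L2: P0=I P1=M  mem[L2]=80
5. P0: load  L1  bus=[-]  L1: P0=S P1=S  mem[L1]=80
6. P0: load  L1  bus=[-]  L1: P0=S P1=S  mem[L1]=80
7. P0: store L1 := 28  bus=[BusUpgr]  L1: P0=M P1=I  mem[L1]=80
8. P1: store L1 := 70  bus=[BusRdX,Flush]  L1: P0=I P1=M  mem[L1]=28
9. P0: load  L2  bus=[BusRd,Flush]  L2: P0=S P1=S  mem[L2]=72
10. P1: store L1 := 33  bus=[-]  L1: P0=I P1=M  mem[L1]=28
11. P0: store L1 := 85  bus=[BusRdX,Flush]  L1: P0=M P1=I  mem[L1]=33
12. P1: store L1 := 60  bus=[BusRdX,Flush]  L1: P0=I P1=M  mem[L1]=85
13. P0: load  L2  bus=[-]  L2: P0=S P1=S  mem[L2]=72
14. P1: load  L2  bus=[-]  L2: P0=S P1=S  mem[L2]=72
15. P1: load  L1  bus=[-]  L1: P0=I P1=M  mem[L1]=85
16. P1: store L3 := 82  bus=[BusRdX]  L3: P0=I P1=M  mem[L3]=70
17. P0: load  L1  bus=[BusRd,Flush]  L1: P0=S P1=S  mem[L1]=60
18. P0: store L2 := 58  bus=[BusUpgr]  L2: P0=M P1=I  mem[L2]=72
19. P0: store L0 := 20  bus=[BusRdX,Flush]  L0: P0=M P1=I  mem[L0]=76
20. P0: load  L1  bus=[-]  L1: P0=S P1=S  mem[L1]=60
21. P1: load  L1  bus=[-]  L1: P0=S P1=S  mem[L1]=60
22. P1: store L1 := 85  bus=[BusUpgr]  L1: P0=I P1=M  mem[L1]=60
23. P1: load  L1  bus=[-]  L1: P0=I P1=M  mem[L1]=60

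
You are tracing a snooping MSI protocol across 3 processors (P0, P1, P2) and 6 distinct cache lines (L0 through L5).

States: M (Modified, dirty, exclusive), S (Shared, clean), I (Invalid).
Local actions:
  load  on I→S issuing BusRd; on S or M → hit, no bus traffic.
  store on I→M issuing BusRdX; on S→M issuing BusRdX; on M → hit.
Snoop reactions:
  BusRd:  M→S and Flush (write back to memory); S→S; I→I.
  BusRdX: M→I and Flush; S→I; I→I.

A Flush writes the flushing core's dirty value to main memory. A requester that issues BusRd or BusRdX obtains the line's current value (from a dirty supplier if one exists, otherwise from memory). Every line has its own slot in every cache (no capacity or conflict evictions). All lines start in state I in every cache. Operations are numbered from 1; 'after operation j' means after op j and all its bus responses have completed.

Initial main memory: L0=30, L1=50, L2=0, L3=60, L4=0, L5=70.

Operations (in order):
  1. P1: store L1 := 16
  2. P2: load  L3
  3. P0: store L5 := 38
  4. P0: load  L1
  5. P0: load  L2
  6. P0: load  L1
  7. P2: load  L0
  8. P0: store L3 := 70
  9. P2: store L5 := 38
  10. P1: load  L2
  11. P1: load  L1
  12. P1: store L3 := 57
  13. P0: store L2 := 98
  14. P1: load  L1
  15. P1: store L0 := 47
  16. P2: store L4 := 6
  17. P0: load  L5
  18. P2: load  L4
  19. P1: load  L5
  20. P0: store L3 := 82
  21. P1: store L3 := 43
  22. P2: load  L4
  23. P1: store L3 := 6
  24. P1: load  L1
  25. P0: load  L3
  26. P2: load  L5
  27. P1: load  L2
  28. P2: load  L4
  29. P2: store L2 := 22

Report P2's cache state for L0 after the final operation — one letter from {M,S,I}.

1. P1: store L1 := 16  bus=[BusRdX]  L1: P0=I P1=M P2=I  mem[L1]=50
2. P2: load  L3  bus=[BusRd]  L3: P0=I P1=I P2=S  mem[L3]=60
3. P0: store L5 := 38  bus=[BusRdX]  L5: P0=M P1=I P2=I  mem[L5]=70
4. P0: load  L1  bus=[BusRd,Flush]  L1: P0=S P1=S P2=I  mem[L1]=16
5. P0: load  L2  bus=[BusRd]  L2: P0=S P1=I P2=I  mem[L2]=0
6. P0: load  L1  bus=[-]  L1: P0=S P1=S P2=I  mem[L1]=16
7. P2: load  L0  bus=[BusRd]  L0: P0=I P1=I P2=S  mem[L0]=30
8. P0: store L3 := 70  bus=[BusRdX]  L3: P0=M P1=I P2=I  mem[L3]=60
9. P2: store L5 := 38  bus=[BusRdX,Flush]  L5: P0=I P1=I P2=M  mem[L5]=38
10. P1: load  L2  bus=[BusRd]  L2: P0=S P1=S P2=I  mem[L2]=0
11. P1: load  L1  bus=[-]  L1: P0=S P1=S P2=I  mem[L1]=16
12. P1: store L3 := 57  bus=[BusRdX,Flush]  L3: P0=I P1=M P2=I  mem[L3]=70
13. P0: store L2 := 98  bus=[BusRdX]  L2: P0=M P1=I P2=I  mem[L2]=0
14. P1: load  L1  bus=[-]  L1: P0=S P1=S P2=I  mem[L1]=16
15. P1: store L0 := 47  bus=[BusRdX]  L0: P0=I P1=M P2=I  mem[L0]=30
16. P2: store L4 := 6  bus=[BusRdX]  L4: P0=I P1=I P2=M  mem[L4]=0
17. P0: load  L5  bus=[BusRd,Flush]  L5: P0=S P1=I P2=S  mem[L5]=38
18. P2: load  L4  bus=[-]  L4: P0=I P1=I P2=M  mem[L4]=0
19. P1: load  L5  bus=[BusRd]  L5: P0=S P1=S P2=S  mem[L5]=38
20. P0: store L3 := 82  bus=[BusRdX,Flush]  L3: P0=M P1=I P2=I  mem[L3]=57
21. P1: store L3 := 43  bus=[BusRdX,Flush]  L3: P0=I P1=M P2=I  mem[L3]=82
22. P2: load  L4  bus=[-]  L4: P0=I P1=I P2=M  mem[L4]=0
23. P1: store L3 := 6  bus=[-]  L3: P0=I P1=M P2=I  mem[L3]=82
24. P1: load  L1  bus=[-]  L1: P0=S P1=S P2=I  mem[L1]=16
25. P0: load  L3  bus=[BusRd,Flush]  L3: P0=S P1=S P2=I  mem[L3]=6
26. P2: load  L5  bus=[-]  L5: P0=S P1=S P2=S  mem[L5]=38
27. P1: load  L2  bus=[BusRd,Flush]  L2: P0=S P1=S P2=I  mem[L2]=98
28. P2: load  L4  bus=[-]  L4: P0=I P1=I P2=M  mem[L4]=0
29. P2: store L2 := 22  bus=[BusRdX]  L2: P0=I P1=I P2=M  mem[L2]=98

state = I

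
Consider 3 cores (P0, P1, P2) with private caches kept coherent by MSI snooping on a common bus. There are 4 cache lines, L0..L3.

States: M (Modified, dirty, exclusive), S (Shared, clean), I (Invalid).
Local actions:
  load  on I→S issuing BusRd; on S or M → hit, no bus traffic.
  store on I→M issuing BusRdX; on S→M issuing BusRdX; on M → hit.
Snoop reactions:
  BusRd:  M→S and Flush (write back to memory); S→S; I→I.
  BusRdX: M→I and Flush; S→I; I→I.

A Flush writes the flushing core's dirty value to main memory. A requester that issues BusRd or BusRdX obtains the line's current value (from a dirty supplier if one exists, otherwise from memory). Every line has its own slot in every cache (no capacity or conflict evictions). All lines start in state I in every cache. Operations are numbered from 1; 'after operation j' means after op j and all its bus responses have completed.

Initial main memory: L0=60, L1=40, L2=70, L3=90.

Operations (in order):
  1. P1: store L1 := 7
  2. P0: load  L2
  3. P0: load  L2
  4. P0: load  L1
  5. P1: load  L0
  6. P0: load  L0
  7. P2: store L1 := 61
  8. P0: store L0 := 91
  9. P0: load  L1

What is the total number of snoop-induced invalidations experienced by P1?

[1] P1: store L1 := 7 | P0:I, P1:M(7), P2:I | bus: BusRdX
[2] P0: load  L2 | P0:S(70), P1:I, P2:I | bus: BusRd
[3] P0: load  L2 | P0:S(70), P1:I, P2:I | bus: none
[4] P0: load  L1 | P0:S(7), P1:S(7), P2:I | bus: BusRd,Flush
[5] P1: load  L0 | P0:I, P1:S(60), P2:I | bus: BusRd
[6] P0: load  L0 | P0:S(60), P1:S(60), P2:I | bus: BusRd
[7] P2: store L1 := 61 | P0:I, P1:I, P2:M(61) | bus: BusRdX
[8] P0: store L0 := 91 | P0:M(91), P1:I, P2:I | bus: BusRdX
[9] P0: load  L1 | P0:S(61), P1:I, P2:S(61) | bus: BusRd,Flush

invalidations = 2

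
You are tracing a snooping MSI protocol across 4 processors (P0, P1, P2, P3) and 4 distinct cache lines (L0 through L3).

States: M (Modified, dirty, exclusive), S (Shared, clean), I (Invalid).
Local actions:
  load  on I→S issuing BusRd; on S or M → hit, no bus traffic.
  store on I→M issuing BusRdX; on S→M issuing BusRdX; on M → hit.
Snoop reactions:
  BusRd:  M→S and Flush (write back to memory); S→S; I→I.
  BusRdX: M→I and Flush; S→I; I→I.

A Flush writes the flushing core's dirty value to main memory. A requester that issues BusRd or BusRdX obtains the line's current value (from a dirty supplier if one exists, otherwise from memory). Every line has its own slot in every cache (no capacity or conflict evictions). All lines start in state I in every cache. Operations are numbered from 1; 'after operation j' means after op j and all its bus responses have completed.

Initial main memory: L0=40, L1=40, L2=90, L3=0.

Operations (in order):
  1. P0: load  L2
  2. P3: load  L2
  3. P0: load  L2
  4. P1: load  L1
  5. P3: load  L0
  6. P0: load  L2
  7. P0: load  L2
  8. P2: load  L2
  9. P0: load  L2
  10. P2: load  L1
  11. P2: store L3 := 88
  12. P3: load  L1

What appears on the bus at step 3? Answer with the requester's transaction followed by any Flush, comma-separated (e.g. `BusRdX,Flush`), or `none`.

bus = none

step 1: P0: load  L2  ⟶  SIII  (L2)  txn=BusRd  M[L2]=90
step 2: P3: load  L2  ⟶  SIIS  (L2)  txn=BusRd  M[L2]=90
step 3: P0: load  L2  ⟶  SIIS  (L2)  txn=∅  M[L2]=90
step 4: P1: load  L1  ⟶  ISII  (L1)  txn=BusRd  M[L1]=40
step 5: P3: load  L0  ⟶  IIIS  (L0)  txn=BusRd  M[L0]=40
step 6: P0: load  L2  ⟶  SIIS  (L2)  txn=∅  M[L2]=90
step 7: P0: load  L2  ⟶  SIIS  (L2)  txn=∅  M[L2]=90
step 8: P2: load  L2  ⟶  SISS  (L2)  txn=BusRd  M[L2]=90
step 9: P0: load  L2  ⟶  SISS  (L2)  txn=∅  M[L2]=90
step 10: P2: load  L1  ⟶  ISSI  (L1)  txn=BusRd  M[L1]=40
step 11: P2: store L3 := 88  ⟶  IIMI  (L3)  txn=BusRdX  M[L3]=0
step 12: P3: load  L1  ⟶  ISSS  (L1)  txn=BusRd  M[L1]=40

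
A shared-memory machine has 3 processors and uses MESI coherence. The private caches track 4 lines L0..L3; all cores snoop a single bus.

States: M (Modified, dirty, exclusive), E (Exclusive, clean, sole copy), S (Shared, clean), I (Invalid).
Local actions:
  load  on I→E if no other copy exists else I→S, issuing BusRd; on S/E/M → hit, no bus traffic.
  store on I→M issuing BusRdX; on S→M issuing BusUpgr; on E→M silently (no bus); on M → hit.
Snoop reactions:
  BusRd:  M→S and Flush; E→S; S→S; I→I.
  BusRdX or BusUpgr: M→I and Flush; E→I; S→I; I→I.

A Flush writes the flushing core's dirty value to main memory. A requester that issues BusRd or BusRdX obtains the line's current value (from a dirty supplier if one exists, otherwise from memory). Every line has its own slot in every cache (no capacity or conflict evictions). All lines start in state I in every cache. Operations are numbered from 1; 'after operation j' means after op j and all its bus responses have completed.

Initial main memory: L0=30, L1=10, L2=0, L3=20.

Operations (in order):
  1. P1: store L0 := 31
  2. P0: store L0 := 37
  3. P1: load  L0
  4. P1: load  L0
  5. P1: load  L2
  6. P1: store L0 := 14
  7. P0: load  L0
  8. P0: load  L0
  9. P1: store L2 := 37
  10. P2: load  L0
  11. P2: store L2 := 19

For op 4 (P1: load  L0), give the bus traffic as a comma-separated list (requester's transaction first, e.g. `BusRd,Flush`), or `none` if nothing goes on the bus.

bus = none

[1] P1: store L0 := 31 | P0:I, P1:M(31), P2:I | bus: BusRdX
[2] P0: store L0 := 37 | P0:M(37), P1:I, P2:I | bus: BusRdX,Flush
[3] P1: load  L0 | P0:S(37), P1:S(37), P2:I | bus: BusRd,Flush
[4] P1: load  L0 | P0:S(37), P1:S(37), P2:I | bus: none
[5] P1: load  L2 | P0:I, P1:E(0), P2:I | bus: BusRd
[6] P1: store L0 := 14 | P0:I, P1:M(14), P2:I | bus: BusUpgr
[7] P0: load  L0 | P0:S(14), P1:S(14), P2:I | bus: BusRd,Flush
[8] P0: load  L0 | P0:S(14), P1:S(14), P2:I | bus: none
[9] P1: store L2 := 37 | P0:I, P1:M(37), P2:I | bus: none
[10] P2: load  L0 | P0:S(14), P1:S(14), P2:S(14) | bus: BusRd
[11] P2: store L2 := 19 | P0:I, P1:I, P2:M(19) | bus: BusRdX,Flush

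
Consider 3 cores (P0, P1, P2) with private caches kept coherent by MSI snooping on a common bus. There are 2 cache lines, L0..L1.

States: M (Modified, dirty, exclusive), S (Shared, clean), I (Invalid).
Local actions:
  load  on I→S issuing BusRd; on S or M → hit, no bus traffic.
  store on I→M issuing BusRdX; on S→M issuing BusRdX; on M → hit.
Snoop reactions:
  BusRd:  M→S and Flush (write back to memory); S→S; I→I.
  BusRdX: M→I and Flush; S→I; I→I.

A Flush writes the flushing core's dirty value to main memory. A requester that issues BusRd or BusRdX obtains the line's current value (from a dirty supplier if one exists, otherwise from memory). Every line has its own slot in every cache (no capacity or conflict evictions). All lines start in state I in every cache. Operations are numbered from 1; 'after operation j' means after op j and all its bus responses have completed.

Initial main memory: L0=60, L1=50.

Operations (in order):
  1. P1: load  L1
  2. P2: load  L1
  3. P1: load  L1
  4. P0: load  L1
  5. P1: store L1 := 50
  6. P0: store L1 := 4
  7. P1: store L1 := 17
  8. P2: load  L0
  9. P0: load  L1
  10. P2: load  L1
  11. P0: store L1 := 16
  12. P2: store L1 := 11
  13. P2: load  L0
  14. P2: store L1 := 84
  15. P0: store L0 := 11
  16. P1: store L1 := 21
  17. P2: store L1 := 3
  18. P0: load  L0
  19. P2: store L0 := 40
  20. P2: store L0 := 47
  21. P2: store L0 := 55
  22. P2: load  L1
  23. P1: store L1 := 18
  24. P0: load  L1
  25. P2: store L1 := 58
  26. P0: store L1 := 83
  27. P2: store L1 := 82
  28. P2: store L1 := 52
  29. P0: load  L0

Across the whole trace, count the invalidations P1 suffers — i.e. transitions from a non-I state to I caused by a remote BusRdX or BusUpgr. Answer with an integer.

1. P1: load  L1  bus=[BusRd]  L1: P0=I P1=S P2=I  mem[L1]=50
2. P2: load  L1  bus=[BusRd]  L1: P0=I P1=S P2=S  mem[L1]=50
3. P1: load  L1  bus=[-]  L1: P0=I P1=S P2=S  mem[L1]=50
4. P0: load  L1  bus=[BusRd]  L1: P0=S P1=S P2=S  mem[L1]=50
5. P1: store L1 := 50  bus=[BusRdX]  L1: P0=I P1=M P2=I  mem[L1]=50
6. P0: store L1 := 4  bus=[BusRdX,Flush]  L1: P0=M P1=I P2=I  mem[L1]=50
7. P1: store L1 := 17  bus=[BusRdX,Flush]  L1: P0=I P1=M P2=I  mem[L1]=4
8. P2: load  L0  bus=[BusRd]  L0: P0=I P1=I P2=S  mem[L0]=60
9. P0: load  L1  bus=[BusRd,Flush]  L1: P0=S P1=S P2=I  mem[L1]=17
10. P2: load  L1  bus=[BusRd]  L1: P0=S P1=S P2=S  mem[L1]=17
11. P0: store L1 := 16  bus=[BusRdX]  L1: P0=M P1=I P2=I  mem[L1]=17
12. P2: store L1 := 11  bus=[BusRdX,Flush]  L1: P0=I P1=I P2=M  mem[L1]=16
13. P2: load  L0  bus=[-]  L0: P0=I P1=I P2=S  mem[L0]=60
14. P2: store L1 := 84  bus=[-]  L1: P0=I P1=I P2=M  mem[L1]=16
15. P0: store L0 := 11  bus=[BusRdX]  L0: P0=M P1=I P2=I  mem[L0]=60
16. P1: store L1 := 21  bus=[BusRdX,Flush]  L1: P0=I P1=M P2=I  mem[L1]=84
17. P2: store L1 := 3  bus=[BusRdX,Flush]  L1: P0=I P1=I P2=M  mem[L1]=21
18. P0: load  L0  bus=[-]  L0: P0=M P1=I P2=I  mem[L0]=60
19. P2: store L0 := 40  bus=[BusRdX,Flush]  L0: P0=I P1=I P2=M  mem[L0]=11
20. P2: store L0 := 47  bus=[-]  L0: P0=I P1=I P2=M  mem[L0]=11
21. P2: store L0 := 55  bus=[-]  L0: P0=I P1=I P2=M  mem[L0]=11
22. P2: load  L1  bus=[-]  L1: P0=I P1=I P2=M  mem[L1]=21
23. P1: store L1 := 18  bus=[BusRdX,Flush]  L1: P0=I P1=M P2=I  mem[L1]=3
24. P0: load  L1  bus=[BusRd,Flush]  L1: P0=S P1=S P2=I  mem[L1]=18
25. P2: store L1 := 58  bus=[BusRdX]  L1: P0=I P1=I P2=M  mem[L1]=18
26. P0: store L1 := 83  bus=[BusRdX,Flush]  L1: P0=M P1=I P2=I  mem[L1]=58
27. P2: store L1 := 82  bus=[BusRdX,Flush]  L1: P0=I P1=I P2=M  mem[L1]=83
28. P2: store L1 := 52  bus=[-]  L1: P0=I P1=I P2=M  mem[L1]=83
29. P0: load  L0  bus=[BusRd,Flush]  L0: P0=S P1=I P2=S  mem[L0]=55

invalidations = 4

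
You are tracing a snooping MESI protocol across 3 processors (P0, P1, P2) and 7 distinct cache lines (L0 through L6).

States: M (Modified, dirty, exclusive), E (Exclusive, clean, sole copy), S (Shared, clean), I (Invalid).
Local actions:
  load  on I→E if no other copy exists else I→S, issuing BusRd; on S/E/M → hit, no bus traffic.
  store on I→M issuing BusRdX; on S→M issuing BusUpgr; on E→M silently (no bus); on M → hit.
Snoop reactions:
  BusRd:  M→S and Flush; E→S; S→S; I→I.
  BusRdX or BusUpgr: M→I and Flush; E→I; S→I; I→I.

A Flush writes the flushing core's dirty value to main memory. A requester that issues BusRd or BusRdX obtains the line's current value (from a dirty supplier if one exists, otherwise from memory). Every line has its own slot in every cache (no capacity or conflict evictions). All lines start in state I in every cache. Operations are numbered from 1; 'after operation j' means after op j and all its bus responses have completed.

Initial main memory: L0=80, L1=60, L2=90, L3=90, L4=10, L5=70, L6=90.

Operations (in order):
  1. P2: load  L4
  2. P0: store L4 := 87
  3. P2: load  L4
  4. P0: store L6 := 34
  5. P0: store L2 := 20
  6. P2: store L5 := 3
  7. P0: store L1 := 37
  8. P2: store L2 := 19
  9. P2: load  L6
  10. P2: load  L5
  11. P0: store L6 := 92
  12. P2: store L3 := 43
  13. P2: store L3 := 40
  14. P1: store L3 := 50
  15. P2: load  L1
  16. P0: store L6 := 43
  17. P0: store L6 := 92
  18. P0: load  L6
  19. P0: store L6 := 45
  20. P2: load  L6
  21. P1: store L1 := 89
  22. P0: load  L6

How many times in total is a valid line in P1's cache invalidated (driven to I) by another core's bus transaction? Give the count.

invalidations = 0

  op1 P2: load  L4 → I/I/E on L4; bus BusRd; mem=10
  op2 P0: store L4 := 87 → M/I/I on L4; bus BusRdX; mem=10
  op3 P2: load  L4 → S/I/S on L4; bus BusRd Flush; mem=87
  op4 P0: store L6 := 34 → M/I/I on L6; bus BusRdX; mem=90
  op5 P0: store L2 := 20 → M/I/I on L2; bus BusRdX; mem=90
  op6 P2: store L5 := 3 → I/I/M on L5; bus BusRdX; mem=70
  op7 P0: store L1 := 37 → M/I/I on L1; bus BusRdX; mem=60
  op8 P2: store L2 := 19 → I/I/M on L2; bus BusRdX Flush; mem=20
  op9 P2: load  L6 → S/I/S on L6; bus BusRd Flush; mem=34
  op10 P2: load  L5 → I/I/M on L5; bus (none); mem=70
  op11 P0: store L6 := 92 → M/I/I on L6; bus BusUpgr; mem=34
  op12 P2: store L3 := 43 → I/I/M on L3; bus BusRdX; mem=90
  op13 P2: store L3 := 40 → I/I/M on L3; bus (none); mem=90
  op14 P1: store L3 := 50 → I/M/I on L3; bus BusRdX Flush; mem=40
  op15 P2: load  L1 → S/I/S on L1; bus BusRd Flush; mem=37
  op16 P0: store L6 := 43 → M/I/I on L6; bus (none); mem=34
  op17 P0: store L6 := 92 → M/I/I on L6; bus (none); mem=34
  op18 P0: load  L6 → M/I/I on L6; bus (none); mem=34
  op19 P0: store L6 := 45 → M/I/I on L6; bus (none); mem=34
  op20 P2: load  L6 → S/I/S on L6; bus BusRd Flush; mem=45
  op21 P1: store L1 := 89 → I/M/I on L1; bus BusRdX; mem=37
  op22 P0: load  L6 → S/I/S on L6; bus (none); mem=45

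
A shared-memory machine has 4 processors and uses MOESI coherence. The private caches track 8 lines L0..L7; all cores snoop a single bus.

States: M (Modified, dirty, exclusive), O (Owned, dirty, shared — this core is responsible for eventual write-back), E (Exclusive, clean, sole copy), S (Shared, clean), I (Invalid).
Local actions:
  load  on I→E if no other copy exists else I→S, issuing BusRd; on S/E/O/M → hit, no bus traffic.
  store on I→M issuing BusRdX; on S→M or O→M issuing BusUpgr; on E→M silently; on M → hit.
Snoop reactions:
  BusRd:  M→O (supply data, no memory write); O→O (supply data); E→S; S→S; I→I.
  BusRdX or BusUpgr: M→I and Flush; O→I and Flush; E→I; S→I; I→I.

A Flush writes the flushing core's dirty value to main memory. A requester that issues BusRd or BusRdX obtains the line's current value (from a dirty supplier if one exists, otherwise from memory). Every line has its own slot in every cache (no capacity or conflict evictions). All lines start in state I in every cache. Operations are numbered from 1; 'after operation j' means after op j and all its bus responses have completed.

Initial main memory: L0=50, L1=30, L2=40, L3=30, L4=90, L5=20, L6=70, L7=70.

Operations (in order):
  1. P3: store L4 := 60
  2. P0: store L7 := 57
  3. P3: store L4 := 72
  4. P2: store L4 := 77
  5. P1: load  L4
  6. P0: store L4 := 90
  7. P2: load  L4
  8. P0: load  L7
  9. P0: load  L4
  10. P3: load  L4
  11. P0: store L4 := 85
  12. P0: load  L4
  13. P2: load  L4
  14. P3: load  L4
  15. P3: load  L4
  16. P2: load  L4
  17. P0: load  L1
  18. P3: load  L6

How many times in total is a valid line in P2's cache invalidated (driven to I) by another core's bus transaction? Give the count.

invalidations = 2

  op1 P3: store L4 := 60 → I/I/I/M on L4; bus BusRdX; mem=90
  op2 P0: store L7 := 57 → M/I/I/I on L7; bus BusRdX; mem=70
  op3 P3: store L4 := 72 → I/I/I/M on L4; bus (none); mem=90
  op4 P2: store L4 := 77 → I/I/M/I on L4; bus BusRdX Flush; mem=72
  op5 P1: load  L4 → I/S/O/I on L4; bus BusRd; mem=72
  op6 P0: store L4 := 90 → M/I/I/I on L4; bus BusRdX Flush; mem=77
  op7 P2: load  L4 → O/I/S/I on L4; bus BusRd; mem=77
  op8 P0: load  L7 → M/I/I/I on L7; bus (none); mem=70
  op9 P0: load  L4 → O/I/S/I on L4; bus (none); mem=77
  op10 P3: load  L4 → O/I/S/S on L4; bus BusRd; mem=77
  op11 P0: store L4 := 85 → M/I/I/I on L4; bus BusUpgr; mem=77
  op12 P0: load  L4 → M/I/I/I on L4; bus (none); mem=77
  op13 P2: load  L4 → O/I/S/I on L4; bus BusRd; mem=77
  op14 P3: load  L4 → O/I/S/S on L4; bus BusRd; mem=77
  op15 P3: load  L4 → O/I/S/S on L4; bus (none); mem=77
  op16 P2: load  L4 → O/I/S/S on L4; bus (none); mem=77
  op17 P0: load  L1 → E/I/I/I on L1; bus BusRd; mem=30
  op18 P3: load  L6 → I/I/I/E on L6; bus BusRd; mem=70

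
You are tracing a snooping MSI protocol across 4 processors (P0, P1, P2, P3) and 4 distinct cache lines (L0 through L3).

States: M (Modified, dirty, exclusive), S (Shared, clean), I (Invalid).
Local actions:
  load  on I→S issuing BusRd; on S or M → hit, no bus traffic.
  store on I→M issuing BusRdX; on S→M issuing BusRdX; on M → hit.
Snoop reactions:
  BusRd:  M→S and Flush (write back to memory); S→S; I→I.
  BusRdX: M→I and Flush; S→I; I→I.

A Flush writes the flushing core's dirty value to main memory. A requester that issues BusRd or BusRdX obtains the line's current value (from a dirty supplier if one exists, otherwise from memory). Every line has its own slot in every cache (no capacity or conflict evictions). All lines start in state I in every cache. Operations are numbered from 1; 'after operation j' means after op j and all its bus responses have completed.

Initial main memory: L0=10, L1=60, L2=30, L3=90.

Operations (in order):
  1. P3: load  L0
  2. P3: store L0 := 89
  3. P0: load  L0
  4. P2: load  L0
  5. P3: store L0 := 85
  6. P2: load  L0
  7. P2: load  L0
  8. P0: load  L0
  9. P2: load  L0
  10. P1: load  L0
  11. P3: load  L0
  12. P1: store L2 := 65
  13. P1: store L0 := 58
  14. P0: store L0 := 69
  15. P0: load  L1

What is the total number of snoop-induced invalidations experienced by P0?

1. P3: load  L0  bus=[BusRd]  L0: P0=I P1=I P2=I P3=S  mem[L0]=10
2. P3: store L0 := 89  bus=[BusRdX]  L0: P0=I P1=I P2=I P3=M  mem[L0]=10
3. P0: load  L0  bus=[BusRd,Flush]  L0: P0=S P1=I P2=I P3=S  mem[L0]=89
4. P2: load  L0  bus=[BusRd]  L0: P0=S P1=I P2=S P3=S  mem[L0]=89
5. P3: store L0 := 85  bus=[BusRdX]  L0: P0=I P1=I P2=I P3=M  mem[L0]=89
6. P2: load  L0  bus=[BusRd,Flush]  L0: P0=I P1=I P2=S P3=S  mem[L0]=85
7. P2: load  L0  bus=[-]  L0: P0=I P1=I P2=S P3=S  mem[L0]=85
8. P0: load  L0  bus=[BusRd]  L0: P0=S P1=I P2=S P3=S  mem[L0]=85
9. P2: load  L0  bus=[-]  L0: P0=S P1=I P2=S P3=S  mem[L0]=85
10. P1: load  L0  bus=[BusRd]  L0: P0=S P1=S P2=S P3=S  mem[L0]=85
11. P3: load  L0  bus=[-]  L0: P0=S P1=S P2=S P3=S  mem[L0]=85
12. P1: store L2 := 65  bus=[BusRdX]  L2: P0=I P1=M P2=I P3=I  mem[L2]=30
13. P1: store L0 := 58  bus=[BusRdX]  L0: P0=I P1=M P2=I P3=I  mem[L0]=85
14. P0: store L0 := 69  bus=[BusRdX,Flush]  L0: P0=M P1=I P2=I P3=I  mem[L0]=58
15. P0: load  L1  bus=[BusRd]  L1: P0=S P1=I P2=I P3=I  mem[L1]=60

invalidations = 2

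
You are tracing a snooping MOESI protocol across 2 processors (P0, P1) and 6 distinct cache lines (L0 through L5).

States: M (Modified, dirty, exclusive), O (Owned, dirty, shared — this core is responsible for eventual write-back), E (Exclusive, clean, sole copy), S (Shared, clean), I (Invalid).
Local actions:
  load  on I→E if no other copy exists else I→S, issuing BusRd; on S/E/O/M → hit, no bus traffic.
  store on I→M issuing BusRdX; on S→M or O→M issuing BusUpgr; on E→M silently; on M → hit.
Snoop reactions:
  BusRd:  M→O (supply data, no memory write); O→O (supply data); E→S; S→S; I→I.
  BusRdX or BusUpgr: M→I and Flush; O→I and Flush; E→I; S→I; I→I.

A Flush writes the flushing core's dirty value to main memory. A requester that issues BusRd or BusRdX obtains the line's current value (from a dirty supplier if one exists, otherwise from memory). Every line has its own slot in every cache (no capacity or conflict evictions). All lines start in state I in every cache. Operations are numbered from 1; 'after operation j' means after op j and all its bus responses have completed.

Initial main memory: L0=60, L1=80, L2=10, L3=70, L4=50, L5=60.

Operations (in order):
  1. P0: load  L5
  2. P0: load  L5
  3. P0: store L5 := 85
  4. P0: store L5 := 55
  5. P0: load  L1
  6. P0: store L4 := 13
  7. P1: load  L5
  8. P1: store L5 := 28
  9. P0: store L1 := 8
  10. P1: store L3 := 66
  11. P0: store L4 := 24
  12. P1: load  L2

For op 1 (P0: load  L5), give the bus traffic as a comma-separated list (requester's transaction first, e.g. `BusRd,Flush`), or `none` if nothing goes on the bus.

bus = BusRd

[1] P0: load  L5 | P0:E(60), P1:I | bus: BusRd
[2] P0: load  L5 | P0:E(60), P1:I | bus: none
[3] P0: store L5 := 85 | P0:M(85), P1:I | bus: none
[4] P0: store L5 := 55 | P0:M(55), P1:I | bus: none
[5] P0: load  L1 | P0:E(80), P1:I | bus: BusRd
[6] P0: store L4 := 13 | P0:M(13), P1:I | bus: BusRdX
[7] P1: load  L5 | P0:O(55), P1:S(55) | bus: BusRd
[8] P1: store L5 := 28 | P0:I, P1:M(28) | bus: BusUpgr,Flush
[9] P0: store L1 := 8 | P0:M(8), P1:I | bus: none
[10] P1: store L3 := 66 | P0:I, P1:M(66) | bus: BusRdX
[11] P0: store L4 := 24 | P0:M(24), P1:I | bus: none
[12] P1: load  L2 | P0:I, P1:E(10) | bus: BusRd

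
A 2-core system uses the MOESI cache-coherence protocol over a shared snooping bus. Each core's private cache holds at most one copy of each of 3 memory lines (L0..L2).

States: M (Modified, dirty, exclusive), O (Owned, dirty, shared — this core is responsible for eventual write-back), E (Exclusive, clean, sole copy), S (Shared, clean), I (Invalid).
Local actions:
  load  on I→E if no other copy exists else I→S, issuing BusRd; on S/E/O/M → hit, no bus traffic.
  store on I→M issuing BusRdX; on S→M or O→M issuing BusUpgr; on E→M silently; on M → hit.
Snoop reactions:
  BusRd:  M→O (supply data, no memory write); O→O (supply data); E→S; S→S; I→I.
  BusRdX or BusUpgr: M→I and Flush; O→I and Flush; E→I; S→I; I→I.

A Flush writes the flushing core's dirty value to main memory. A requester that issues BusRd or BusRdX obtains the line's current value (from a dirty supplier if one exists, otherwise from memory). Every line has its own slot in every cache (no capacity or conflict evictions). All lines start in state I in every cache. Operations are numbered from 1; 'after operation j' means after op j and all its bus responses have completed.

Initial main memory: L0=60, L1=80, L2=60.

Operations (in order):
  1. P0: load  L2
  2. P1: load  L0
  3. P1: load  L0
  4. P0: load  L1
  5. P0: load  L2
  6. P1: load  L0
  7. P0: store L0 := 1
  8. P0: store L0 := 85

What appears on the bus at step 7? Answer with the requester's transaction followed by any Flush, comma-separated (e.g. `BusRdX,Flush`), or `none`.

bus = BusRdX

[1] P0: load  L2 | P0:E(60), P1:I | bus: BusRd
[2] P1: load  L0 | P0:I, P1:E(60) | bus: BusRd
[3] P1: load  L0 | P0:I, P1:E(60) | bus: none
[4] P0: load  L1 | P0:E(80), P1:I | bus: BusRd
[5] P0: load  L2 | P0:E(60), P1:I | bus: none
[6] P1: load  L0 | P0:I, P1:E(60) | bus: none
[7] P0: store L0 := 1 | P0:M(1), P1:I | bus: BusRdX
[8] P0: store L0 := 85 | P0:M(85), P1:I | bus: none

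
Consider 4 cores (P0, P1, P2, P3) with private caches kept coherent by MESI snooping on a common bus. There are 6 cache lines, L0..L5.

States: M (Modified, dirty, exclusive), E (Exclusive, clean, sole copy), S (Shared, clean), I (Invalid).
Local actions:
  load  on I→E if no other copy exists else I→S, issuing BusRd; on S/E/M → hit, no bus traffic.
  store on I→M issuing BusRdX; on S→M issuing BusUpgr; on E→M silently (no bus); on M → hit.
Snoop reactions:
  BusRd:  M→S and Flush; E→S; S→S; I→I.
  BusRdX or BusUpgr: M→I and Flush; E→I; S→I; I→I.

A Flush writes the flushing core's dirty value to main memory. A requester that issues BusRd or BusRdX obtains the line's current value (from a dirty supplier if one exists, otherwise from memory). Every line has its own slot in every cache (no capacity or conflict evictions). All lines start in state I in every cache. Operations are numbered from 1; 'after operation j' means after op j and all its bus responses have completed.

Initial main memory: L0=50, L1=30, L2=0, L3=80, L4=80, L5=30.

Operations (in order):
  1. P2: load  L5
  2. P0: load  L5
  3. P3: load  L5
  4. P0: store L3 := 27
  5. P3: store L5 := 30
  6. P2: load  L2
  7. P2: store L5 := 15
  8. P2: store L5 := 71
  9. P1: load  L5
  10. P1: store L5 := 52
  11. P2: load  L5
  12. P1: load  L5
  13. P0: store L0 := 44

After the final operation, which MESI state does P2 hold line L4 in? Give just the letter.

  op1 P2: load  L5 → I/I/E/I on L5; bus BusRd; mem=30
  op2 P0: load  L5 → S/I/S/I on L5; bus BusRd; mem=30
  op3 P3: load  L5 → S/I/S/S on L5; bus BusRd; mem=30
  op4 P0: store L3 := 27 → M/I/I/I on L3; bus BusRdX; mem=80
  op5 P3: store L5 := 30 → I/I/I/M on L5; bus BusUpgr; mem=30
  op6 P2: load  L2 → I/I/E/I on L2; bus BusRd; mem=0
  op7 P2: store L5 := 15 → I/I/M/I on L5; bus BusRdX Flush; mem=30
  op8 P2: store L5 := 71 → I/I/M/I on L5; bus (none); mem=30
  op9 P1: load  L5 → I/S/S/I on L5; bus BusRd Flush; mem=71
  op10 P1: store L5 := 52 → I/M/I/I on L5; bus BusUpgr; mem=71
  op11 P2: load  L5 → I/S/S/I on L5; bus BusRd Flush; mem=52
  op12 P1: load  L5 → I/S/S/I on L5; bus (none); mem=52
  op13 P0: store L0 := 44 → M/I/I/I on L0; bus BusRdX; mem=50

state = I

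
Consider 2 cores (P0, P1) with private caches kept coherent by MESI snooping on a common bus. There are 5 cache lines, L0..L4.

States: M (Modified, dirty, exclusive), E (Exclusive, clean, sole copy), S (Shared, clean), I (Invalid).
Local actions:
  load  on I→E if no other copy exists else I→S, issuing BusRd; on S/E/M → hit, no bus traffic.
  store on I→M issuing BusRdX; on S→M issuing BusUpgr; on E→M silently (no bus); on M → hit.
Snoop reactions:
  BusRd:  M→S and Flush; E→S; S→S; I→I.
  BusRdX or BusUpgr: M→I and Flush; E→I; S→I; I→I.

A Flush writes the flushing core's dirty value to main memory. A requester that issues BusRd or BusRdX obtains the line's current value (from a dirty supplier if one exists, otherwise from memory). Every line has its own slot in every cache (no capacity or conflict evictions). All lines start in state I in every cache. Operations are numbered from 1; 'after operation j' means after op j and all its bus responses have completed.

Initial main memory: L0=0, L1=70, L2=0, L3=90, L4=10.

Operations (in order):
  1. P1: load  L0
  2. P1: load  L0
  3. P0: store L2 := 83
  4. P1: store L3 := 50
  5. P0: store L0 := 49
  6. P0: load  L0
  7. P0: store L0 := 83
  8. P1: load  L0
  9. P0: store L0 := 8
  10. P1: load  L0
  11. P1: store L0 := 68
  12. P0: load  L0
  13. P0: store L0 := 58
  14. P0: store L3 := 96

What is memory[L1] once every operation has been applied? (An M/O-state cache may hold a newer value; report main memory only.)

  op1 P1: load  L0 → I/E on L0; bus BusRd; mem=0
  op2 P1: load  L0 → I/E on L0; bus (none); mem=0
  op3 P0: store L2 := 83 → M/I on L2; bus BusRdX; mem=0
  op4 P1: store L3 := 50 → I/M on L3; bus BusRdX; mem=90
  op5 P0: store L0 := 49 → M/I on L0; bus BusRdX; mem=0
  op6 P0: load  L0 → M/I on L0; bus (none); mem=0
  op7 P0: store L0 := 83 → M/I on L0; bus (none); mem=0
  op8 P1: load  L0 → S/S on L0; bus BusRd Flush; mem=83
  op9 P0: store L0 := 8 → M/I on L0; bus BusUpgr; mem=83
  op10 P1: load  L0 → S/S on L0; bus BusRd Flush; mem=8
  op11 P1: store L0 := 68 → I/M on L0; bus BusUpgr; mem=8
  op12 P0: load  L0 → S/S on L0; bus BusRd Flush; mem=68
  op13 P0: store L0 := 58 → M/I on L0; bus BusUpgr; mem=68
  op14 P0: store L3 := 96 → M/I on L3; bus BusRdX Flush; mem=50

memory[L1] = 70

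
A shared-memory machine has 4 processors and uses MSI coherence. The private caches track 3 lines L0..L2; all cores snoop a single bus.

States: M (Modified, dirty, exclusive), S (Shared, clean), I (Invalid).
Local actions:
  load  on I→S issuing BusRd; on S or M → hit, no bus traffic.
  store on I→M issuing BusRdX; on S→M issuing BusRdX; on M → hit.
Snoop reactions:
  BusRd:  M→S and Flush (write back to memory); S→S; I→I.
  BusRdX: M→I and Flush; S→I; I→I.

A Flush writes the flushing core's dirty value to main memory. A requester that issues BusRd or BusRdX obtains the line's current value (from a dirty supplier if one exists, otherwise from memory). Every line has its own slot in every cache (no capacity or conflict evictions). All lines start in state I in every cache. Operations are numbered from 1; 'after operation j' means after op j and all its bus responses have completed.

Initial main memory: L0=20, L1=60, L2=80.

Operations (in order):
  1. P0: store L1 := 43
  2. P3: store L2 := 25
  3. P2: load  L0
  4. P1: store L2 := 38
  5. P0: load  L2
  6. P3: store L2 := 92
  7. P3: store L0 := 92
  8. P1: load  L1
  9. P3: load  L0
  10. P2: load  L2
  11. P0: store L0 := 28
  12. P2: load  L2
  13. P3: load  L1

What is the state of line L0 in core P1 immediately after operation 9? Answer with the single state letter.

  op1 P0: store L1 := 43 → M/I/I/I on L1; bus BusRdX; mem=60
  op2 P3: store L2 := 25 → I/I/I/M on L2; bus BusRdX; mem=80
  op3 P2: load  L0 → I/I/S/I on L0; bus BusRd; mem=20
  op4 P1: store L2 := 38 → I/M/I/I on L2; bus BusRdX Flush; mem=25
  op5 P0: load  L2 → S/S/I/I on L2; bus BusRd Flush; mem=38
  op6 P3: store L2 := 92 → I/I/I/M on L2; bus BusRdX; mem=38
  op7 P3: store L0 := 92 → I/I/I/M on L0; bus BusRdX; mem=20
  op8 P1: load  L1 → S/S/I/I on L1; bus BusRd Flush; mem=43
  op9 P3: load  L0 → I/I/I/M on L0; bus (none); mem=20
  op10 P2: load  L2 → I/I/S/S on L2; bus BusRd Flush; mem=92
  op11 P0: store L0 := 28 → M/I/I/I on L0; bus BusRdX Flush; mem=92
  op12 P2: load  L2 → I/I/S/S on L2; bus (none); mem=92
  op13 P3: load  L1 → S/S/I/S on L1; bus BusRd; mem=43

state = I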